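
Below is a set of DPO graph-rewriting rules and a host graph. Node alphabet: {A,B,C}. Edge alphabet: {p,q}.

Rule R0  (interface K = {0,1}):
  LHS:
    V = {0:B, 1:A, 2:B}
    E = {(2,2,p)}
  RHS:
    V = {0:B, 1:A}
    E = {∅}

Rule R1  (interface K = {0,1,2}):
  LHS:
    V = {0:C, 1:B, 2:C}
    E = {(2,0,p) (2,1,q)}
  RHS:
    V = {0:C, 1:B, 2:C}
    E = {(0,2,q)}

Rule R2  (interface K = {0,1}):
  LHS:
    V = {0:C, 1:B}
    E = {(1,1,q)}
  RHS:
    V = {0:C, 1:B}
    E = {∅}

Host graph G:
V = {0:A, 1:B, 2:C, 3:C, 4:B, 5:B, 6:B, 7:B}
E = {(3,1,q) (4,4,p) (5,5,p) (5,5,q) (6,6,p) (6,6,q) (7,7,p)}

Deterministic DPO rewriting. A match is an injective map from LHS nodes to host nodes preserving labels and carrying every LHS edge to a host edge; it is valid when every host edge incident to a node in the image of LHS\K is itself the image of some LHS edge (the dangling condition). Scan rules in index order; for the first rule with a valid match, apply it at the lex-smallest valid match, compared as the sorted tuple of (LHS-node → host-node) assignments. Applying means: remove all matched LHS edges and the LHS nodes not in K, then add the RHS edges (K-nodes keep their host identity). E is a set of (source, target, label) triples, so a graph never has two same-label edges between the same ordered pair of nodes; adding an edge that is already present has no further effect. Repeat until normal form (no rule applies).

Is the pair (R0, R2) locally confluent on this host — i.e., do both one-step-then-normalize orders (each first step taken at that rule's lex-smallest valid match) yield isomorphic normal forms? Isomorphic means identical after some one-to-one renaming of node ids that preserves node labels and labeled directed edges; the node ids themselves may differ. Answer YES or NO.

Answer: YES

Steps:
branch R0-first: apply at {0↦1, 1↦0, 2↦4} → |E|=6, then 5 more step(s) → NF |V|=4 |E|=1 V={0:A, 1:B, 2:C, 3:C} E=3-q->1
branch R2-first: apply at {0↦2, 1↦5} → |E|=6, then 5 more step(s) → NF |V|=4 |E|=1 V={0:A, 1:B, 2:C, 3:C} E=3-q->1
graphs isomorphic (equal up to label-preserving node renaming)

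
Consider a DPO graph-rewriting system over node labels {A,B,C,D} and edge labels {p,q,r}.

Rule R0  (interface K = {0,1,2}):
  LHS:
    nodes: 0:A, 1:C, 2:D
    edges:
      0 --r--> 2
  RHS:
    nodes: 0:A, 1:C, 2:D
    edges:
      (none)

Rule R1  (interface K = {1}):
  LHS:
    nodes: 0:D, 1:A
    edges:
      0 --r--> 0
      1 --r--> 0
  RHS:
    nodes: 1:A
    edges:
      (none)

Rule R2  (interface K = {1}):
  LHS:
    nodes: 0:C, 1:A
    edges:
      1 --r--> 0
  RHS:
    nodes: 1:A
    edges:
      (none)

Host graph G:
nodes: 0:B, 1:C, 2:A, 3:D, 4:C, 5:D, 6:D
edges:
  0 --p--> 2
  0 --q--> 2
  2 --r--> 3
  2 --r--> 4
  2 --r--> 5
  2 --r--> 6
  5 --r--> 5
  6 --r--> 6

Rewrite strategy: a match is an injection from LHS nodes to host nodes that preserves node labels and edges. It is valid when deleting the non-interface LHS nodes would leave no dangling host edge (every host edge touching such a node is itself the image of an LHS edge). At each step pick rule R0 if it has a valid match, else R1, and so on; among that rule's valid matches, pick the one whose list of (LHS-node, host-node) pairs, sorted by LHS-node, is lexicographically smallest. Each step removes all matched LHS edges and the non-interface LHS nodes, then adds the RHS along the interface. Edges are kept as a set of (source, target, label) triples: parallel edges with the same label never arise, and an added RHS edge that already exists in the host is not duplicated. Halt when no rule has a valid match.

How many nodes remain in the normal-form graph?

initial: |V|=7 |E|=8  E = 0-p->2 0-q->2 2-r->3 2-r->4 2-r->5 2-r->6 5-r->5 6-r->6
step 1: apply R0 at {0↦2, 1↦1, 2↦3}  → |V|=7 |E|=7  E = 0-p->2 0-q->2 2-r->4 2-r->5 2-r->6 5-r->5 6-r->6
step 2: apply R0 at {0↦2, 1↦1, 2↦5}  → |V|=7 |E|=6  E = 0-p->2 0-q->2 2-r->4 2-r->6 5-r->5 6-r->6
step 3: apply R0 at {0↦2, 1↦1, 2↦6}  → |V|=7 |E|=5  E = 0-p->2 0-q->2 2-r->4 5-r->5 6-r->6
step 4: apply R2 at {0↦4, 1↦2}  → |V|=6 |E|=4  E = 0-p->2 0-q->2 5-r->5 6-r->6
final graph: no rule applies after step 4
NF nodes: {0:B, 1:C, 2:A, 3:D, 5:D, 6:D}

Answer: 6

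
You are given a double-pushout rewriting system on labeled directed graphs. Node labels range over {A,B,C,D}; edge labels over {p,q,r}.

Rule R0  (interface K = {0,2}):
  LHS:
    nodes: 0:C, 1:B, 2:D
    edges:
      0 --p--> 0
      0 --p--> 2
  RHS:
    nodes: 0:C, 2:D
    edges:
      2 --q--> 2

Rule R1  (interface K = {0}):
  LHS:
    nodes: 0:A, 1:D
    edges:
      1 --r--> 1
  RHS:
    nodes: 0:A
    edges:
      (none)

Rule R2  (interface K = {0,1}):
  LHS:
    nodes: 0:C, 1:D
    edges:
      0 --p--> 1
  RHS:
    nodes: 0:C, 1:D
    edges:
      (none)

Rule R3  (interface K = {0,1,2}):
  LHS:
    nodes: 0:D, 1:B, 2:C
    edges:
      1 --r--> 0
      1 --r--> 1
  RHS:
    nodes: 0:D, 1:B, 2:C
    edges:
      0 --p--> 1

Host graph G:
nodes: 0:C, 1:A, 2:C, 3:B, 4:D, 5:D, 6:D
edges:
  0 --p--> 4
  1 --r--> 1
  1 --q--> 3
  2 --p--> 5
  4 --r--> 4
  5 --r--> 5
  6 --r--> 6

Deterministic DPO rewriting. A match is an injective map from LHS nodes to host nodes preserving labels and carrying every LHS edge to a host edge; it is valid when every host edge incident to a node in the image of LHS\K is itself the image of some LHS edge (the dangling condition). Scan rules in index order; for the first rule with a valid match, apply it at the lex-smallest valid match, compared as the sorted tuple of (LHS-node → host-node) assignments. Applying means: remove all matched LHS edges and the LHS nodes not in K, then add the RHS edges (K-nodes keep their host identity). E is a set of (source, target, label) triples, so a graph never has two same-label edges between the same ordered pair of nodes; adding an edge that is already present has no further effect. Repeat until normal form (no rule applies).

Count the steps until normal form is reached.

Answer: 5

Rewrite trace:
initial: |V|=7 |E|=7  E = 0-p->4 1-r->1 1-q->3 2-p->5 4-r->4 5-r->5 6-r->6
step 1: apply R1 at {0↦1, 1↦6}  → |V|=6 |E|=6  E = 0-p->4 1-r->1 1-q->3 2-p->5 4-r->4 5-r->5
step 2: apply R2 at {0↦0, 1↦4}  → |V|=6 |E|=5  E = 1-r->1 1-q->3 2-p->5 4-r->4 5-r->5
step 3: apply R1 at {0↦1, 1↦4}  → |V|=5 |E|=4  E = 1-r->1 1-q->3 2-p->5 5-r->5
step 4: apply R2 at {0↦2, 1↦5}  → |V|=5 |E|=3  E = 1-r->1 1-q->3 5-r->5
step 5: apply R1 at {0↦1, 1↦5}  → |V|=4 |E|=2  E = 1-r->1 1-q->3
normal form: no rule applies after step 5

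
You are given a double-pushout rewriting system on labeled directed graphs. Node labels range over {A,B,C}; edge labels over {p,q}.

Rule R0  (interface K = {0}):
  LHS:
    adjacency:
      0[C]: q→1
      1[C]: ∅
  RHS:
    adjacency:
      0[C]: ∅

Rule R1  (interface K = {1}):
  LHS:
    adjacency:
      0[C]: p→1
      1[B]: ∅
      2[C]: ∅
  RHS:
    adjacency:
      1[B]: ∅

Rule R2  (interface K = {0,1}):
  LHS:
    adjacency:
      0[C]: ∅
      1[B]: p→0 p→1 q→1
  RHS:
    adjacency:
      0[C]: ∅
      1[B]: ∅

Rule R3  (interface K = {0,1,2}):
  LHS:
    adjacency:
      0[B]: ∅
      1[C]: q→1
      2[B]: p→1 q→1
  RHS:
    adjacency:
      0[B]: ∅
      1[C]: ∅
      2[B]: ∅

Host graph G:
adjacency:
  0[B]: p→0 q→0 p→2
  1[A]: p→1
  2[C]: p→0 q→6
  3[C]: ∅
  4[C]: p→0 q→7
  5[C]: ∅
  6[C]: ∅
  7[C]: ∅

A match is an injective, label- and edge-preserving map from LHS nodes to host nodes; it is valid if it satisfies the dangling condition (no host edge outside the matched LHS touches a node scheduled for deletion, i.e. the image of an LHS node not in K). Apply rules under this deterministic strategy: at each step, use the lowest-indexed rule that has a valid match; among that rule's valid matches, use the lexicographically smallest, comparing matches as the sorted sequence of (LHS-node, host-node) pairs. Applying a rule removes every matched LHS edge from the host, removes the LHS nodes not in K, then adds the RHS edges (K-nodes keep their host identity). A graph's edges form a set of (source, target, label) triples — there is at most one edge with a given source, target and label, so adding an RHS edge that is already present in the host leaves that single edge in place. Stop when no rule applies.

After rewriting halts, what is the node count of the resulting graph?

[0] host  ⇒  8 nodes, 8 edges  {0-p->0 0-q->0 0-p->2 1-p->1 2-p->0 2-q->6 4-p->0 4-q->7}
[1] R0 @ {0↦2, 1↦6}  ⇒  7 nodes, 7 edges  {0-p->0 0-q->0 0-p->2 1-p->1 2-p->0 4-p->0 4-q->7}
[2] R0 @ {0↦4, 1↦7}  ⇒  6 nodes, 6 edges  {0-p->0 0-q->0 0-p->2 1-p->1 2-p->0 4-p->0}
[3] R1 @ {0↦4, 1↦0, 2↦3}  ⇒  4 nodes, 5 edges  {0-p->0 0-q->0 0-p->2 1-p->1 2-p->0}
[4] R2 @ {0↦2, 1↦0}  ⇒  4 nodes, 2 edges  {1-p->1 2-p->0}
[5] R1 @ {0↦2, 1↦0, 2↦5}  ⇒  2 nodes, 1 edges  {1-p->1}
final graph: no rule applies after step 5
NF nodes: {0:B, 1:A}

Answer: 2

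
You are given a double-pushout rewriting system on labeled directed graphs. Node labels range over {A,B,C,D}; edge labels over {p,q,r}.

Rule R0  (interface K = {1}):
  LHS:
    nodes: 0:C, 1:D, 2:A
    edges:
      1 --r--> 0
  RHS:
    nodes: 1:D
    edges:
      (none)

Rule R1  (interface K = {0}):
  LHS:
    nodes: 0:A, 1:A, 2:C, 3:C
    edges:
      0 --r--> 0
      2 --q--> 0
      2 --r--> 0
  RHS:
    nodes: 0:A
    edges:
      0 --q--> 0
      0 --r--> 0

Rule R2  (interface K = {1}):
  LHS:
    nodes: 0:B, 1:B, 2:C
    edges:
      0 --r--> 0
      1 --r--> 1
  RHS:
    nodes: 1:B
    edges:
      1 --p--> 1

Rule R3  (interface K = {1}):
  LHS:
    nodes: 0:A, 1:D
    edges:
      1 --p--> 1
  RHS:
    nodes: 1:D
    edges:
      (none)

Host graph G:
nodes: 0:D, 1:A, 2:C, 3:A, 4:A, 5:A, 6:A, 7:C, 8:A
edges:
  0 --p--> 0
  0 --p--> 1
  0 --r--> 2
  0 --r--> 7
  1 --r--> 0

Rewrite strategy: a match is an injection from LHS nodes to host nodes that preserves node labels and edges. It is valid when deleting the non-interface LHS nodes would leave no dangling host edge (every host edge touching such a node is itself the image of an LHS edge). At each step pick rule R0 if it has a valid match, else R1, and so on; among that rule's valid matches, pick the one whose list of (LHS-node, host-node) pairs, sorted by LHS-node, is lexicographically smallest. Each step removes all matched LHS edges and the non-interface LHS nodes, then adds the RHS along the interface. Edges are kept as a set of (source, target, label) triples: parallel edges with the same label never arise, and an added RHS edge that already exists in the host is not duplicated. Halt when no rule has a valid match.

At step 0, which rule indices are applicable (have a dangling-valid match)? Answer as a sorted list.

Answer: [R0,R3]

Rewrite trace:
R0: 10 valid matches — {0↦2, 1↦0, 2↦3}, {0↦2, 1↦0, 2↦4}, {0↦2, 1↦0, 2↦5} (+7 more)
R1: no valid match — LHS pattern not found
R2: no valid match — LHS pattern not found
R3: 5 valid matches — {0↦3, 1↦0}, {0↦4, 1↦0}, {0↦5, 1↦0} (+2 more)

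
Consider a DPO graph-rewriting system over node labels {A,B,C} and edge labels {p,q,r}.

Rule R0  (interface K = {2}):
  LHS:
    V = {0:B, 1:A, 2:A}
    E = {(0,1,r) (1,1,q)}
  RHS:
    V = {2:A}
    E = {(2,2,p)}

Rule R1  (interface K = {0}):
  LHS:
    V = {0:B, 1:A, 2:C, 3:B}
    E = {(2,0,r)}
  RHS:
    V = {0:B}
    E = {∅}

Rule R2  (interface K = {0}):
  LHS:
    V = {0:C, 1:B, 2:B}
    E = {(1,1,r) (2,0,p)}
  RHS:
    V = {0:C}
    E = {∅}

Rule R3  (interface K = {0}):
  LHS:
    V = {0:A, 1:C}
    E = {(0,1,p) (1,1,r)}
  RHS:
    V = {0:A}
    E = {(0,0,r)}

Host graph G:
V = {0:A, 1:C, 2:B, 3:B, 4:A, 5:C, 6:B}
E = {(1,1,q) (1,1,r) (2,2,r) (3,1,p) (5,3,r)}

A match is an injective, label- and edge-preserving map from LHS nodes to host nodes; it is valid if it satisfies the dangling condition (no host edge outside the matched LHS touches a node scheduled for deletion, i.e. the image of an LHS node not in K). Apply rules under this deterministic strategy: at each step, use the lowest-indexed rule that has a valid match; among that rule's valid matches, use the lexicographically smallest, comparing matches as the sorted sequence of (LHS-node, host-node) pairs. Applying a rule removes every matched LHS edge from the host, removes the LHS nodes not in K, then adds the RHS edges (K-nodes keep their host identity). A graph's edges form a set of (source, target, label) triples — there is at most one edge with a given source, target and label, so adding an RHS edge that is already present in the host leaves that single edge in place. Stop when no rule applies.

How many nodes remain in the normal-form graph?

Answer: 2

Derivation:
[0] host  ⇒  7 nodes, 5 edges  {1-q->1 1-r->1 2-r->2 3-p->1 5-r->3}
[1] R1 @ {0↦3, 1↦0, 2↦5, 3↦6}  ⇒  4 nodes, 4 edges  {1-q->1 1-r->1 2-r->2 3-p->1}
[2] R2 @ {0↦1, 1↦2, 2↦3}  ⇒  2 nodes, 2 edges  {1-q->1 1-r->1}
normal form: no rule applies after step 2
NF nodes: {1:C, 4:A}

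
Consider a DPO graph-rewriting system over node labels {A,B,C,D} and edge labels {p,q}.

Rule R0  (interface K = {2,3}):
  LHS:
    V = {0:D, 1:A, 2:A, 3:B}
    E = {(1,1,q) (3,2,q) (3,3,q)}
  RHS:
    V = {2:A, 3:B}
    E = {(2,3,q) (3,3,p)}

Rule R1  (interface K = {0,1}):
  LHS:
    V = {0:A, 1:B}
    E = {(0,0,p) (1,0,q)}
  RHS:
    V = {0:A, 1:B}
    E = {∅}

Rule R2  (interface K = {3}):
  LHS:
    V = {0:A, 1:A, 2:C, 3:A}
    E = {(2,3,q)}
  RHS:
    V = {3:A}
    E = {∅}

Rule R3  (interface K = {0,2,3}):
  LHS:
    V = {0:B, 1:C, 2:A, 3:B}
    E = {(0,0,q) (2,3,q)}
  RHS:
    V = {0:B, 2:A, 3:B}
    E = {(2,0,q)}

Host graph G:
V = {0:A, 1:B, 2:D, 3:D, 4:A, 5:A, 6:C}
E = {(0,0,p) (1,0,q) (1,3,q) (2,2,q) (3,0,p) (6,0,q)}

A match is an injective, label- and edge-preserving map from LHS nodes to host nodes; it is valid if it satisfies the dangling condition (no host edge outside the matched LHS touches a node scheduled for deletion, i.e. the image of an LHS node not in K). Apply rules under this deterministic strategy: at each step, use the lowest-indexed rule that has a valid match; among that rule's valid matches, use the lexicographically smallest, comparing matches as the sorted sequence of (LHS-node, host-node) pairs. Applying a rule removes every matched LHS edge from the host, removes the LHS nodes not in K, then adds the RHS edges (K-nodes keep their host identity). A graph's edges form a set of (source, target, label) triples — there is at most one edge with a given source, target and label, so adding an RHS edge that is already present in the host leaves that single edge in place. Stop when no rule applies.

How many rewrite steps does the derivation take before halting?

[0] host  ⇒  7 nodes, 6 edges  {0-p->0 1-q->0 1-q->3 2-q->2 3-p->0 6-q->0}
[1] R1 @ {0↦0, 1↦1}  ⇒  7 nodes, 4 edges  {1-q->3 2-q->2 3-p->0 6-q->0}
[2] R2 @ {0↦4, 1↦5, 2↦6, 3↦0}  ⇒  4 nodes, 3 edges  {1-q->3 2-q->2 3-p->0}
final graph: no rule applies after step 2

Answer: 2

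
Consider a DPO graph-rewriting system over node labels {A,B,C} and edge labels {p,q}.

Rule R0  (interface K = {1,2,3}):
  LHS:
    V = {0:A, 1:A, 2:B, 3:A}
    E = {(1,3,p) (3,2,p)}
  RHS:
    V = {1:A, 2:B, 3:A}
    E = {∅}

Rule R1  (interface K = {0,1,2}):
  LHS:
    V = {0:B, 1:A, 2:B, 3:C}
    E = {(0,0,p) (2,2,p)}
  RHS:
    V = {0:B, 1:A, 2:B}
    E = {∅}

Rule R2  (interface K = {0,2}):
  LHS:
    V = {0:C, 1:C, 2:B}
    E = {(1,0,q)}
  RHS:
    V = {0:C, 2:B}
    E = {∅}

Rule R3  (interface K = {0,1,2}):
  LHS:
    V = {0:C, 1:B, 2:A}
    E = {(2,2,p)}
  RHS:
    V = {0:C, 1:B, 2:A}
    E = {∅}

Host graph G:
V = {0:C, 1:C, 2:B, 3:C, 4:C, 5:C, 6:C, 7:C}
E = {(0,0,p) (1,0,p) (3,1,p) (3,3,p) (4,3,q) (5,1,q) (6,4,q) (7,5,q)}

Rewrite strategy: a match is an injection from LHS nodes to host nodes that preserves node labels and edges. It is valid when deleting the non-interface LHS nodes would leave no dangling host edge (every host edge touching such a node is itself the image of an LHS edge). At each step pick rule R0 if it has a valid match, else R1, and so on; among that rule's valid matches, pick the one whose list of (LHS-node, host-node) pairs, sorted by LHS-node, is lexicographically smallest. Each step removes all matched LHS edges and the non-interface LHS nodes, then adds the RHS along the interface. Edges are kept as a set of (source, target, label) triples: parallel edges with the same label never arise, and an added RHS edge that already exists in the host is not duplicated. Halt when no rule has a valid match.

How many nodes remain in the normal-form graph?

Answer: 4

Steps:
start.  V:8 E:8  edges: 0-p->0 1-p->0 3-p->1 3-p->3 4-q->3 5-q->1 6-q->4 7-q->5
1. fire R2 via {0↦4, 1↦6, 2↦2}  →  V:7 E:7  edges: 0-p->0 1-p->0 3-p->1 3-p->3 4-q->3 5-q->1 7-q->5
2. fire R2 via {0↦3, 1↦4, 2↦2}  →  V:6 E:6  edges: 0-p->0 1-p->0 3-p->1 3-p->3 5-q->1 7-q->5
3. fire R2 via {0↦5, 1↦7, 2↦2}  →  V:5 E:5  edges: 0-p->0 1-p->0 3-p->1 3-p->3 5-q->1
4. fire R2 via {0↦1, 1↦5, 2↦2}  →  V:4 E:4  edges: 0-p->0 1-p->0 3-p->1 3-p->3
normal form: no rule applies after step 4
NF nodes: {0:C, 1:C, 2:B, 3:C}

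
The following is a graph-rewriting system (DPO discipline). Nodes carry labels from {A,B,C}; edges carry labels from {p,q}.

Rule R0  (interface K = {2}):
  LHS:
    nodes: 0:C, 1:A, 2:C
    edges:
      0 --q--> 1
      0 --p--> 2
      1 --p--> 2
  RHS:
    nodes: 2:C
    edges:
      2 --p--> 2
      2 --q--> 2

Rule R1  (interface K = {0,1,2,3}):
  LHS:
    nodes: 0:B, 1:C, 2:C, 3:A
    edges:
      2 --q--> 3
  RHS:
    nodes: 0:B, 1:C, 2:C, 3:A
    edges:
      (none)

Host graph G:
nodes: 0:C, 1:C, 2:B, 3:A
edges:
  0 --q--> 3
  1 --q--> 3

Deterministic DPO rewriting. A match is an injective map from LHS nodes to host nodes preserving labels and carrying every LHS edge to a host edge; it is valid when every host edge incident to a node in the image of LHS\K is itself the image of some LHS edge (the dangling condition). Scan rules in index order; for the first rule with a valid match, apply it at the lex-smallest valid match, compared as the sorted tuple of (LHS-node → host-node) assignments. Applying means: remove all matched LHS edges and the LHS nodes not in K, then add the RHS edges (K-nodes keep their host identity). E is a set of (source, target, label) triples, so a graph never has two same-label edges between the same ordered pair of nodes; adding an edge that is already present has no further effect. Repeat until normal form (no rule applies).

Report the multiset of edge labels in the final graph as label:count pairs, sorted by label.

Answer: (no edges)

Derivation:
initial: |V|=4 |E|=2  E = 0-q->3 1-q->3
step 1: apply R1 at {0↦2, 1↦0, 2↦1, 3↦3}  → |V|=4 |E|=1  E = 0-q->3
step 2: apply R1 at {0↦2, 1↦1, 2↦0, 3↦3}  → |V|=4 |E|=0  E = ∅
normal form: no rule applies after step 2
NF edges: []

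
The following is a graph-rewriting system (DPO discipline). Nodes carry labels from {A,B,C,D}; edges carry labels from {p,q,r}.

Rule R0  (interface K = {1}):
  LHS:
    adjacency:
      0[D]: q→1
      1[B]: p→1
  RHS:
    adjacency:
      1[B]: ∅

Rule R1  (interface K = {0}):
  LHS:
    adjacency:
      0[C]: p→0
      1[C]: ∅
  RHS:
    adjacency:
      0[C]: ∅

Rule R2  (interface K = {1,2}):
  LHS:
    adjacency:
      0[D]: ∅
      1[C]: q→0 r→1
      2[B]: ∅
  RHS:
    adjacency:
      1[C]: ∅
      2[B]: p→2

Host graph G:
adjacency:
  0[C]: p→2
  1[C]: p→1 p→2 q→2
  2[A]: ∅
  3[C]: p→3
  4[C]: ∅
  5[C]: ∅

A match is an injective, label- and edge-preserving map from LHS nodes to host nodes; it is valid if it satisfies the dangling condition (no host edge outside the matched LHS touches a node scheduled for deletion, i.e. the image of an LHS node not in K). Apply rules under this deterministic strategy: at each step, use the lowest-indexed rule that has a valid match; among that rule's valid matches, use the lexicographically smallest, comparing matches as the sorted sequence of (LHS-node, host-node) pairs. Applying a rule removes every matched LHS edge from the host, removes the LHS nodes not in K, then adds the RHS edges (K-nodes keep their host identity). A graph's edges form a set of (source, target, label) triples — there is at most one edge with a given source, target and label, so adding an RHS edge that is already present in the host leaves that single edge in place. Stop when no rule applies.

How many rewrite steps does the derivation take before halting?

Answer: 2

Steps:
initial: |V|=6 |E|=5  E = 0-p->2 1-p->1 1-p->2 1-q->2 3-p->3
step 1: apply R1 at {0↦1, 1↦4}  → |V|=5 |E|=4  E = 0-p->2 1-p->2 1-q->2 3-p->3
step 2: apply R1 at {0↦3, 1↦5}  → |V|=4 |E|=3  E = 0-p->2 1-p->2 1-q->2
final graph: no rule applies after step 2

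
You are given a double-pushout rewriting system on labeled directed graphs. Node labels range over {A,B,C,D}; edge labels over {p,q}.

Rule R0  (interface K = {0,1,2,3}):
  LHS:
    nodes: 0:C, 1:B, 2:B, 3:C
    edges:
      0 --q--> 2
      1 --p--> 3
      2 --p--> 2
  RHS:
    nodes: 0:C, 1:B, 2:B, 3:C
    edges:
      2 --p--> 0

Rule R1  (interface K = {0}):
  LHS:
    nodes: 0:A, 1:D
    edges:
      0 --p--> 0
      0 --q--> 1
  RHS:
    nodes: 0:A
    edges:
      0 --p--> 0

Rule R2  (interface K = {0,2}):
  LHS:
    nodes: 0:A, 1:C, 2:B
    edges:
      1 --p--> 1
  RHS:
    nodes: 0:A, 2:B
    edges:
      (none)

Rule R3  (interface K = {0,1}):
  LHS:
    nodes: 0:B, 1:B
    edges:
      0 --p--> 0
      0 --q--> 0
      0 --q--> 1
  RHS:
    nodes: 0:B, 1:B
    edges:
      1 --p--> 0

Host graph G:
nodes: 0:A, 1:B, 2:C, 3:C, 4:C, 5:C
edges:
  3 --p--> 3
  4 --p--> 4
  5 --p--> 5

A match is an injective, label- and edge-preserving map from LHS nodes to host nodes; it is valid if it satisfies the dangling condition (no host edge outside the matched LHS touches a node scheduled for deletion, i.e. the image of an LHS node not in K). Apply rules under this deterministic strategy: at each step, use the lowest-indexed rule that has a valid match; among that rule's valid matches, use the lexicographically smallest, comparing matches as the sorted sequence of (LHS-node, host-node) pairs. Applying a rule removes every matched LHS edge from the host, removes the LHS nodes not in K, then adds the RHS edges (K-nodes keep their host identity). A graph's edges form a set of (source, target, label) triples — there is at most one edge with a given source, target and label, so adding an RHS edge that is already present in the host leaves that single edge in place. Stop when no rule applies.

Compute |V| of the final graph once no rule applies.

Answer: 3

Derivation:
initial: |V|=6 |E|=3  E = 3-p->3 4-p->4 5-p->5
step 1: apply R2 at {0↦0, 1↦3, 2↦1}  → |V|=5 |E|=2  E = 4-p->4 5-p->5
step 2: apply R2 at {0↦0, 1↦4, 2↦1}  → |V|=4 |E|=1  E = 5-p->5
step 3: apply R2 at {0↦0, 1↦5, 2↦1}  → |V|=3 |E|=0  E = ∅
normal form: no rule applies after step 3
NF nodes: {0:A, 1:B, 2:C}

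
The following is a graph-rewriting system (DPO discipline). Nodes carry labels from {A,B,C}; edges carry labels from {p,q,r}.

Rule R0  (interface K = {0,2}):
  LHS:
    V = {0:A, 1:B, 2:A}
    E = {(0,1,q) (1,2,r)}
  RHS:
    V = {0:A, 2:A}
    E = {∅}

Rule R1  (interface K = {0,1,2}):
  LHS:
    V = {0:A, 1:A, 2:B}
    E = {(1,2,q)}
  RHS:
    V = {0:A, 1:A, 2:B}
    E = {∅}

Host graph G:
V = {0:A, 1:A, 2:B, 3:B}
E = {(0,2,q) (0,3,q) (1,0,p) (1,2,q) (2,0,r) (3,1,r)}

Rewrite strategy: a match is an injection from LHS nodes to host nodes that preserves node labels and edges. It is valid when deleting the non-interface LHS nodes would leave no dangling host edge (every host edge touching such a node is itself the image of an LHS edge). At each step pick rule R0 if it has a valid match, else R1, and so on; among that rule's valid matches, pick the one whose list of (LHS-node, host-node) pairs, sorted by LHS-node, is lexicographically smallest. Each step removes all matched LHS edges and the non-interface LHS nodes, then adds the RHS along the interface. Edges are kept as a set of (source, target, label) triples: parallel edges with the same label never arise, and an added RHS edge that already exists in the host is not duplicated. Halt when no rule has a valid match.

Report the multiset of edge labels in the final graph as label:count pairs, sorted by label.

Answer: p:1 r:1

Rewrite trace:
start.  V:4 E:6  edges: 0-q->2 0-q->3 1-p->0 1-q->2 2-r->0 3-r->1
1. fire R0 via {0↦0, 1↦3, 2↦1}  →  V:3 E:4  edges: 0-q->2 1-p->0 1-q->2 2-r->0
2. fire R1 via {0↦0, 1↦1, 2↦2}  →  V:3 E:3  edges: 0-q->2 1-p->0 2-r->0
3. fire R1 via {0↦1, 1↦0, 2↦2}  →  V:3 E:2  edges: 1-p->0 2-r->0
normal form: no rule applies after step 3
NF edges: [(1, 0, 'p'), (2, 0, 'r')]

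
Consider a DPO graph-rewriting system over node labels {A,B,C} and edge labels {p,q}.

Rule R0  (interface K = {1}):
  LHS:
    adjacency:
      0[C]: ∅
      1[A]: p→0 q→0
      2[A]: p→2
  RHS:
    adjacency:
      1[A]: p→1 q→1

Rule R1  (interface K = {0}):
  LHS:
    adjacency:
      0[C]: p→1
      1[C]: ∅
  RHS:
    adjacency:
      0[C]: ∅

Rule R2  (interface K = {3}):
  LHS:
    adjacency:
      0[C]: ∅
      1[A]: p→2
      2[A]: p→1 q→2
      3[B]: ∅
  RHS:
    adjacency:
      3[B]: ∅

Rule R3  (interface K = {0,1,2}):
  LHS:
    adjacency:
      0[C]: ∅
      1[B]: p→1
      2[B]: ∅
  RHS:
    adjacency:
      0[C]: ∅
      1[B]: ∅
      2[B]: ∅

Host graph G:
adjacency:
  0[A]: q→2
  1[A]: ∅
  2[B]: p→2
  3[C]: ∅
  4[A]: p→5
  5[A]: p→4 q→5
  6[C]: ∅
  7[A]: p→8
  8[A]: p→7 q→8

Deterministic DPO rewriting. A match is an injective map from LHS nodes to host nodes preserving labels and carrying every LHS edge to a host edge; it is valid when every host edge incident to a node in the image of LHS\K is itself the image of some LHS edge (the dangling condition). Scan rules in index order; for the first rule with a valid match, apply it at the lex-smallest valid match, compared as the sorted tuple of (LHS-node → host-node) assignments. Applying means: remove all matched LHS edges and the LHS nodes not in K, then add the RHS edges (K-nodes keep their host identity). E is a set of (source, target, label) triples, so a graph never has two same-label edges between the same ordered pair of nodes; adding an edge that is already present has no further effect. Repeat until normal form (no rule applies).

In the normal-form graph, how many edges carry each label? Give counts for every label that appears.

Answer: p:1 q:1

Derivation:
initial: |V|=9 |E|=8  E = 0-q->2 2-p->2 4-p->5 5-p->4 5-q->5 7-p->8 8-p->7 8-q->8
step 1: apply R2 at {0↦3, 1↦4, 2↦5, 3↦2}  → |V|=6 |E|=5  E = 0-q->2 2-p->2 7-p->8 8-p->7 8-q->8
step 2: apply R2 at {0↦6, 1↦7, 2↦8, 3↦2}  → |V|=3 |E|=2  E = 0-q->2 2-p->2
halt: no rule applies after step 2
NF edges: [(0, 2, 'q'), (2, 2, 'p')]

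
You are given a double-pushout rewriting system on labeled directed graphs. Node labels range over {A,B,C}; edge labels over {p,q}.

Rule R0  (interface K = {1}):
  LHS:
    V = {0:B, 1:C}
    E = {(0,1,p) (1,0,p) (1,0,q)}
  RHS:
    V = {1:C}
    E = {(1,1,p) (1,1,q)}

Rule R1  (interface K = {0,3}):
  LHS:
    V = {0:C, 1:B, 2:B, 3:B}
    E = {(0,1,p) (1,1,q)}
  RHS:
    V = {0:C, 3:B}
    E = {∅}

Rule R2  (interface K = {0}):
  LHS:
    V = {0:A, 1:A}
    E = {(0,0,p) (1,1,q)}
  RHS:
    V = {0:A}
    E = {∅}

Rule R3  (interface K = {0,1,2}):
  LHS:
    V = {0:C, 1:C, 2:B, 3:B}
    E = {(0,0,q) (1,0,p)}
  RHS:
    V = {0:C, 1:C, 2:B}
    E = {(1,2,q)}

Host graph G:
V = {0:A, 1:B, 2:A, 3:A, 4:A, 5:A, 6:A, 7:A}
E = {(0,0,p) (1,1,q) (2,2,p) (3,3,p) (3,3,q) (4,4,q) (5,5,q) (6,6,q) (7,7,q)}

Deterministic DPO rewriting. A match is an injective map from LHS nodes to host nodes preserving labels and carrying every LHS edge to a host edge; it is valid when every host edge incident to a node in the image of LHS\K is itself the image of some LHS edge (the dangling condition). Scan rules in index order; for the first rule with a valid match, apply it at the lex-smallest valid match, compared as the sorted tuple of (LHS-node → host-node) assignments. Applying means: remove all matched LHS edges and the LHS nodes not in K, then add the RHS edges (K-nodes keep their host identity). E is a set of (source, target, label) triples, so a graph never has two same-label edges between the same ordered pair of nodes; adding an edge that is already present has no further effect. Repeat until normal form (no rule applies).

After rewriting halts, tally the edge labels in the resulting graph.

Answer: q:3

Steps:
initial: |V|=8 |E|=9  E = 0-p->0 1-q->1 2-p->2 3-p->3 3-q->3 4-q->4 5-q->5 6-q->6 7-q->7
step 1: apply R2 at {0↦0, 1↦4}  → |V|=7 |E|=7  E = 1-q->1 2-p->2 3-p->3 3-q->3 5-q->5 6-q->6 7-q->7
step 2: apply R2 at {0↦2, 1↦5}  → |V|=6 |E|=5  E = 1-q->1 3-p->3 3-q->3 6-q->6 7-q->7
step 3: apply R2 at {0↦3, 1↦6}  → |V|=5 |E|=3  E = 1-q->1 3-q->3 7-q->7
final graph: no rule applies after step 3
NF edges: [(1, 1, 'q'), (3, 3, 'q'), (7, 7, 'q')]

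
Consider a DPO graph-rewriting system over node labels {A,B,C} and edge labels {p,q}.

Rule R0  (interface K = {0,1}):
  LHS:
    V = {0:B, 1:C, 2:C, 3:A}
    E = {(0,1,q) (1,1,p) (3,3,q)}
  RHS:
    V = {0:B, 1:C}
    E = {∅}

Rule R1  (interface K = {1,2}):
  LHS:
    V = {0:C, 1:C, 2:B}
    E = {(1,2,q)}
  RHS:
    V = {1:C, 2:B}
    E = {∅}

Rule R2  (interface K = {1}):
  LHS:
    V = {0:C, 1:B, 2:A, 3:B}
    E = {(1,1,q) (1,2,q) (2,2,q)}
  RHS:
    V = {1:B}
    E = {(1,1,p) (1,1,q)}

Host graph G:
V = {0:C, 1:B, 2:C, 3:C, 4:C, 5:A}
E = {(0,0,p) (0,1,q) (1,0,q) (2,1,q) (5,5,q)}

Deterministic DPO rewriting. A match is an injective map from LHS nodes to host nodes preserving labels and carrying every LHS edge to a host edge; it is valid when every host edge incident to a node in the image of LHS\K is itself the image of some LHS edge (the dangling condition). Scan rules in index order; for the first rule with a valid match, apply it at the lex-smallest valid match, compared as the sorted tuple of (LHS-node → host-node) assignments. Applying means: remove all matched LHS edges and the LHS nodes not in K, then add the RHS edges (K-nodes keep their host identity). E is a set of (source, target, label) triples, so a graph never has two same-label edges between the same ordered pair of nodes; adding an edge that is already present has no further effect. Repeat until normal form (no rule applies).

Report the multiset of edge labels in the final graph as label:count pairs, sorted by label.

start.  V:6 E:5  edges: 0-p->0 0-q->1 1-q->0 2-q->1 5-q->5
1. fire R0 via {0↦1, 1↦0, 2↦3, 3↦5}  →  V:4 E:2  edges: 0-q->1 2-q->1
2. fire R1 via {0↦4, 1↦0, 2↦1}  →  V:3 E:1  edges: 2-q->1
3. fire R1 via {0↦0, 1↦2, 2↦1}  →  V:2 E:0  edges: ∅
normal form: no rule applies after step 3
NF edges: []

Answer: (no edges)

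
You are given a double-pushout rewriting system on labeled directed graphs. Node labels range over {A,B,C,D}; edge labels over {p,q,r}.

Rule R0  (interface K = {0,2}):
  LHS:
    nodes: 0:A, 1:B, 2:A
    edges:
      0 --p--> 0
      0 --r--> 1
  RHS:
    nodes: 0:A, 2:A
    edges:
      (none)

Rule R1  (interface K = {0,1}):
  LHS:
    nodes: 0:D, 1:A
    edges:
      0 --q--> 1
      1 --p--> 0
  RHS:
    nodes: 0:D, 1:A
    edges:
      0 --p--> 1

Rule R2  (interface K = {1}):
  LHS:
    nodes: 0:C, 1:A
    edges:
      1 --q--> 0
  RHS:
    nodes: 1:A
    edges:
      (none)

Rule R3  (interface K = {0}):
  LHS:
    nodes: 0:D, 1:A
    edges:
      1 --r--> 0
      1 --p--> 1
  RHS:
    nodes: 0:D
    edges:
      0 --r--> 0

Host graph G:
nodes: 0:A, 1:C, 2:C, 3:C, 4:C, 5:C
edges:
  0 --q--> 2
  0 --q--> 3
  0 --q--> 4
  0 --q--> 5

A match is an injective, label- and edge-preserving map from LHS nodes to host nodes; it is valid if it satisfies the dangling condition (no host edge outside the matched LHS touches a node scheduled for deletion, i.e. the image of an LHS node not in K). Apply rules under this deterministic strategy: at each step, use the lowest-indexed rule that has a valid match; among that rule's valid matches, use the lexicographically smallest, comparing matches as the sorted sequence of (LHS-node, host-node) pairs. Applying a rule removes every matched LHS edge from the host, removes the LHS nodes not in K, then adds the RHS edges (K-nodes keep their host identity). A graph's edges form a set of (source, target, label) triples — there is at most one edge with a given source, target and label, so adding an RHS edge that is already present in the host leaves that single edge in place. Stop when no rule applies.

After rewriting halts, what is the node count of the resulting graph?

Answer: 2

Steps:
start.  V:6 E:4  edges: 0-q->2 0-q->3 0-q->4 0-q->5
1. fire R2 via {0↦2, 1↦0}  →  V:5 E:3  edges: 0-q->3 0-q->4 0-q->5
2. fire R2 via {0↦3, 1↦0}  →  V:4 E:2  edges: 0-q->4 0-q->5
3. fire R2 via {0↦4, 1↦0}  →  V:3 E:1  edges: 0-q->5
4. fire R2 via {0↦5, 1↦0}  →  V:2 E:0  edges: ∅
halt: no rule applies after step 4
NF nodes: {0:A, 1:C}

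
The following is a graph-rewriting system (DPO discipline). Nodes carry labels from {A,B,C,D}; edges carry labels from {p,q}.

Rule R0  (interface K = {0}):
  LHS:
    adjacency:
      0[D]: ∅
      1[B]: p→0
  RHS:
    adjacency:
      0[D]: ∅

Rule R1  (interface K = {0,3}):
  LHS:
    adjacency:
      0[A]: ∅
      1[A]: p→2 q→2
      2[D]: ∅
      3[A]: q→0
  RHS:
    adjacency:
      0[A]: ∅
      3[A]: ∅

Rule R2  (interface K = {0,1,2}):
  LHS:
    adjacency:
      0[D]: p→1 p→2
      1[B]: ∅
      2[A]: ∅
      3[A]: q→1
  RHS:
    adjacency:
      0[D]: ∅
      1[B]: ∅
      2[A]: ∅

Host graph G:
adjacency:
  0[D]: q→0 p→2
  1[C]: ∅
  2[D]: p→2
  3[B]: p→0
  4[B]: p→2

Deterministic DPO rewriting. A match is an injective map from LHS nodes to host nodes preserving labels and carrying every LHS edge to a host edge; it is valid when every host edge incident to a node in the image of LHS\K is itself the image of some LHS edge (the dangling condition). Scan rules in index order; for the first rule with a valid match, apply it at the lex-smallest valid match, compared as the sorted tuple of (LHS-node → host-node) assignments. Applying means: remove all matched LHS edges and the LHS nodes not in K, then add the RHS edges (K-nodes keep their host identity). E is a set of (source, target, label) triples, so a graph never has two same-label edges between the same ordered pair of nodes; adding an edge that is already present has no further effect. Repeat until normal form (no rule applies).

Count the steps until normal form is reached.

[0] host  ⇒  5 nodes, 5 edges  {0-q->0 0-p->2 2-p->2 3-p->0 4-p->2}
[1] R0 @ {0↦0, 1↦3}  ⇒  4 nodes, 4 edges  {0-q->0 0-p->2 2-p->2 4-p->2}
[2] R0 @ {0↦2, 1↦4}  ⇒  3 nodes, 3 edges  {0-q->0 0-p->2 2-p->2}
normal form: no rule applies after step 2

Answer: 2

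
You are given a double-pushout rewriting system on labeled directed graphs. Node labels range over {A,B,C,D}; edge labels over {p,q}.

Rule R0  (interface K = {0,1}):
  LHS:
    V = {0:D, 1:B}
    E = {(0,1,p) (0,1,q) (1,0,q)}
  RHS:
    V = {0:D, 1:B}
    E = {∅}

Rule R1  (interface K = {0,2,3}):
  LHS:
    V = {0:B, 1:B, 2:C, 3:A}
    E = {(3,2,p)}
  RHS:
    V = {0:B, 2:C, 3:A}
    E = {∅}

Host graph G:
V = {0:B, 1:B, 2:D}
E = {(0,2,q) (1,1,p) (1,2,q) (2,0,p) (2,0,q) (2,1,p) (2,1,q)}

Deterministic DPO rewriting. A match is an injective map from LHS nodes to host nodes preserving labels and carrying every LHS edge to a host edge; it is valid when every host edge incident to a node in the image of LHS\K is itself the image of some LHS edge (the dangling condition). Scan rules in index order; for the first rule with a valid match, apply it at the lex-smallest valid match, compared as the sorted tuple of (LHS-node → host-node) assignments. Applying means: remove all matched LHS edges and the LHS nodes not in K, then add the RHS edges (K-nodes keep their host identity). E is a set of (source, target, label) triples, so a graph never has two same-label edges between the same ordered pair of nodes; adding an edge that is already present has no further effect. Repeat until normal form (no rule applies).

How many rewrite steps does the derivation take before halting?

Answer: 2

Rewrite trace:
[0] host  ⇒  3 nodes, 7 edges  {0-q->2 1-p->1 1-q->2 2-p->0 2-q->0 2-p->1 2-q->1}
[1] R0 @ {0↦2, 1↦0}  ⇒  3 nodes, 4 edges  {1-p->1 1-q->2 2-p->1 2-q->1}
[2] R0 @ {0↦2, 1↦1}  ⇒  3 nodes, 1 edges  {1-p->1}
normal form: no rule applies after step 2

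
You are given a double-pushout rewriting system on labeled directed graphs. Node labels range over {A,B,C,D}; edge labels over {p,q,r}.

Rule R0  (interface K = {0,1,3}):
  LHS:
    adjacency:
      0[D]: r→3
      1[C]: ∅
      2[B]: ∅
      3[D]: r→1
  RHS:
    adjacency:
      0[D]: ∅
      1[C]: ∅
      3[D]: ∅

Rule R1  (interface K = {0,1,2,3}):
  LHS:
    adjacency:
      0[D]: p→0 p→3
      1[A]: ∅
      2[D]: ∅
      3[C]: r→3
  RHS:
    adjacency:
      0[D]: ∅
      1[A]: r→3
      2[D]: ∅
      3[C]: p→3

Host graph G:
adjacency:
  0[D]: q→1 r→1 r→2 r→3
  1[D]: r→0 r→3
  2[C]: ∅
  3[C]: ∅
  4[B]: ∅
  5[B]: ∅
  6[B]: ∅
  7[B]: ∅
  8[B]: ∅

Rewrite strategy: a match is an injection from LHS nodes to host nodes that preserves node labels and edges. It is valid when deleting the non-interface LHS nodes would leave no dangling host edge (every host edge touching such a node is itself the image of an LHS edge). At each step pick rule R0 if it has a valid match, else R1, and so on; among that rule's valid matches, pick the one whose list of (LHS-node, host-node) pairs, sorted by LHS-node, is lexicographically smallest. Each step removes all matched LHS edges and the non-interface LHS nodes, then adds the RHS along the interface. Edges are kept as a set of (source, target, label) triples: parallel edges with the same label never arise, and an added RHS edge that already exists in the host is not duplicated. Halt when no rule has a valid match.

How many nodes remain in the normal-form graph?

initial: |V|=9 |E|=6  E = 0-q->1 0-r->1 0-r->2 0-r->3 1-r->0 1-r->3
step 1: apply R0 at {0↦0, 1↦3, 2↦4, 3↦1}  → |V|=8 |E|=4  E = 0-q->1 0-r->2 0-r->3 1-r->0
step 2: apply R0 at {0↦1, 1↦2, 2↦5, 3↦0}  → |V|=7 |E|=2  E = 0-q->1 0-r->3
halt: no rule applies after step 2
NF nodes: {0:D, 1:D, 2:C, 3:C, 6:B, 7:B, 8:B}

Answer: 7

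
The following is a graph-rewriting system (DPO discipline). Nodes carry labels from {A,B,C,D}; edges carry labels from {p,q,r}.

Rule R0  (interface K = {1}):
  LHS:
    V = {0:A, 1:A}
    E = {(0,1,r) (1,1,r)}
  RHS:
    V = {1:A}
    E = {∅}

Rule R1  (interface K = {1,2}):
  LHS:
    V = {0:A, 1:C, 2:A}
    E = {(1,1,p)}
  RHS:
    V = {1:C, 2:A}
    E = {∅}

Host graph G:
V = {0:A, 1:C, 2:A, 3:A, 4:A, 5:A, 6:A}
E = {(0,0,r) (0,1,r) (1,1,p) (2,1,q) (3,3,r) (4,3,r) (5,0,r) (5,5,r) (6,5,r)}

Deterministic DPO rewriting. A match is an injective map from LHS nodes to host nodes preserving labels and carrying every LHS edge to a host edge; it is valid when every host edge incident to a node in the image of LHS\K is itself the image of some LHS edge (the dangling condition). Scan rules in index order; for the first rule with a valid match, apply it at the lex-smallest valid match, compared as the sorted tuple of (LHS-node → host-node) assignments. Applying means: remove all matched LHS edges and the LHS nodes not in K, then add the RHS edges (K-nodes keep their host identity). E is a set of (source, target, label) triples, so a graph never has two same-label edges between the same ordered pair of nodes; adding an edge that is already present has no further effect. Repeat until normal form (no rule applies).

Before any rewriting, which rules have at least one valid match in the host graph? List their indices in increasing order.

R0: 2 valid matches — {0↦4, 1↦3}, {0↦6, 1↦5}
R1: no valid match — 30 raw matches, all fail dangling condition

Answer: [R0]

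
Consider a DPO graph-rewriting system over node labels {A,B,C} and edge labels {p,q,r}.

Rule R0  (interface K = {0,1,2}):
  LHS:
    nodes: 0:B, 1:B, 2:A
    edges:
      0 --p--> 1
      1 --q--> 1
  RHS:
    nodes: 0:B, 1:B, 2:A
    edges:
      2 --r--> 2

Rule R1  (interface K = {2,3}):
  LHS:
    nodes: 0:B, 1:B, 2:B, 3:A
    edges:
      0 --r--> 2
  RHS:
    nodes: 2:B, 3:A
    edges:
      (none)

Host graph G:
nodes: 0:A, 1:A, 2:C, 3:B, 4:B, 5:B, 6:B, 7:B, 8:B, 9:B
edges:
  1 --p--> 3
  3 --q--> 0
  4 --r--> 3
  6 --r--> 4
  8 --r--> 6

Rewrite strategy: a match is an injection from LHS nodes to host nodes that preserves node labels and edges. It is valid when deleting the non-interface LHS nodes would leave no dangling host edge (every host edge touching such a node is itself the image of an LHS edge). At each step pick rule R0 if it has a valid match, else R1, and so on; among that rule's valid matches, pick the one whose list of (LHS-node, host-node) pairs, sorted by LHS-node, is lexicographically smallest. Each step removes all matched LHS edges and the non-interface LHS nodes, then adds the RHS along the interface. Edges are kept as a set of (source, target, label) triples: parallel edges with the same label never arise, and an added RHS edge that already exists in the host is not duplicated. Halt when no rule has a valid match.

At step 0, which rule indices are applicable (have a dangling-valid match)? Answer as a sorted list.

Answer: [R1]

Steps:
R0: no valid match — LHS pattern not found
R1: 6 valid matches — {0↦8, 1↦5, 2↦6, 3↦0}, {0↦8, 1↦5, 2↦6, 3↦1}, {0↦8, 1↦7, 2↦6, 3↦0} (+3 more)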